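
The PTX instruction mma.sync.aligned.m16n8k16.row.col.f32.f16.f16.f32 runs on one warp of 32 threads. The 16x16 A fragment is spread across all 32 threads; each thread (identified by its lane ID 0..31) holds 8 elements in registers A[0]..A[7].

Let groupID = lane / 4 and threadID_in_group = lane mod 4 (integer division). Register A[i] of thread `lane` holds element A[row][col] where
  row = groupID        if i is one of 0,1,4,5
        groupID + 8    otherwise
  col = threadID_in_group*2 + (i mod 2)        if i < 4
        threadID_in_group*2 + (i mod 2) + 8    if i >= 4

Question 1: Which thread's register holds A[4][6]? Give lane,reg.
19,0

r=4⇒gr=4,Rb=0  c=6⇒Cb=0,th=3,odd=0
L=4*4+3=19  i=0*4+0*2+0=0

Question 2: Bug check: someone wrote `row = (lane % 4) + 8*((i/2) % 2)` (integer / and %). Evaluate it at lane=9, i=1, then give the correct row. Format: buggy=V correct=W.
`(lane % 4) + 8*((i/2) % 2)`[9,1]->1
L=9->gid=9>>2=2, tid=9&3=1
[1]->row 2+0=2  col 1·2+1+0=3
row: 1 vs 2

buggy=1 correct=2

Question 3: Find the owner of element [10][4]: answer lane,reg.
r: 10->gid=2,r8=1  c: 4->c8=0,tid=2,i&1=0
L=2*4+2=10  i=0*4+1*2+0=2

10,2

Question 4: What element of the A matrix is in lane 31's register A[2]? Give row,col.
lane 31: gr=7 (31/4), th=3 (31%4)
i=2: r=7+8=15, c=3*2+0+0=6

15,6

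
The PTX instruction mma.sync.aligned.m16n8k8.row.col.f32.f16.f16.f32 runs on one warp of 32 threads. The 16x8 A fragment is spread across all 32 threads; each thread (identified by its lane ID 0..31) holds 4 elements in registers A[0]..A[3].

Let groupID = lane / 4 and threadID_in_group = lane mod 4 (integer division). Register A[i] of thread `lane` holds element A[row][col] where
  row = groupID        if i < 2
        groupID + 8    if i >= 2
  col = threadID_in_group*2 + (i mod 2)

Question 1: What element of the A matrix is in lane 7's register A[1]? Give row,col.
L=7=>grp=7>>2=1, tig=7&3=3
[1]=>row 1+0=1  col 3·2+1=7

1,7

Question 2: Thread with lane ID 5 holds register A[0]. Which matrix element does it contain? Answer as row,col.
L=5=>grp=5>>2=1, tig=5&3=1
[0]=>row 1+0=1  col 1·2+0=2

1,2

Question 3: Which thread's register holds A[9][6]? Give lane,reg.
r=9⇒gr=1,Rb=1  c=6⇒th=3,odd=0
L=1*4+3=7  i=1*2+0=2

7,2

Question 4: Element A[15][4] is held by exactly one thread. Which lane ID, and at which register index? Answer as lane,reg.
30,2

r=15->g=7,rb=1  c=4->t=2,b0=0
L=7*4+2=30  i=1*2+0=2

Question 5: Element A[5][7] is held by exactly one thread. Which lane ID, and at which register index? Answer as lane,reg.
r:5=>grp=5,rB=0  c:7=>tig=3,lo=1
L=5*4+3=23  i=0*2+1=1

23,1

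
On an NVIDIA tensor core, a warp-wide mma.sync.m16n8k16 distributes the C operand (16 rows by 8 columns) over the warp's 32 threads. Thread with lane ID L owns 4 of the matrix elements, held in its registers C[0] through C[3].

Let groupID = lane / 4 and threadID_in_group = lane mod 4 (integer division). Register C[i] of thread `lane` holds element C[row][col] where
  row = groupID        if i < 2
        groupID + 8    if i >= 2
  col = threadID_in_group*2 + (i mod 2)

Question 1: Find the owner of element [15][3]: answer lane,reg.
29,3

r=15->g=7,rb=1  c=3->t=1,b0=1
L=7*4+1=29  i=1*2+1=3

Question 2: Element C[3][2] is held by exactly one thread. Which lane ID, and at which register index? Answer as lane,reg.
13,0

r: 3->gid=3,r8=0  c: 2->tid=1,i&1=0
L=3*4+1=13  i=0*2+0=0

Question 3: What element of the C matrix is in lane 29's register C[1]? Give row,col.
7,3

L=29->gid=29>>2=7, tid=29&3=1
[1]->row 7+0=7  col 1·2+1=3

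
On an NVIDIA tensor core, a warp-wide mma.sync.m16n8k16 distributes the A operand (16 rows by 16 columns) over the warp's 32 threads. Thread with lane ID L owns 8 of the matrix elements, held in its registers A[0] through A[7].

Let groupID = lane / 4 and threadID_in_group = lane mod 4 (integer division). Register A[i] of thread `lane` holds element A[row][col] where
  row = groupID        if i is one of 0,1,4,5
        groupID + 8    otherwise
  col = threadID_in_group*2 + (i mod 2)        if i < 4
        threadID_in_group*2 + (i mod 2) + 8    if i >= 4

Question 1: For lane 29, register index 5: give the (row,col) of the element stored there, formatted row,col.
29: g=7,t=1
[5] (7+0,1*2+1+8) = (7,11)

7,11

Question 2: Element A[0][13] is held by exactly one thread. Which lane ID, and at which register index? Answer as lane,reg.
r=0→G=0,rhi=0  c=13→chi=1,T=2,p=1
L=0*4+2=2  i=1*4+0*2+1=5

2,5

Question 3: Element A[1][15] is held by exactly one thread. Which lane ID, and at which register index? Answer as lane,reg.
7,5

r: 1->gid=1,r8=0  c: 15->c8=1,tid=3,i&1=1
L=1*4+3=7  i=1*4+0*2+1=5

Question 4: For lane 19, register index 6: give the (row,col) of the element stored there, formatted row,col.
L=19->g=19>>2=4, t=19&3=3
[6]->row 4+8=12  col 3·2+0+8=14

12,14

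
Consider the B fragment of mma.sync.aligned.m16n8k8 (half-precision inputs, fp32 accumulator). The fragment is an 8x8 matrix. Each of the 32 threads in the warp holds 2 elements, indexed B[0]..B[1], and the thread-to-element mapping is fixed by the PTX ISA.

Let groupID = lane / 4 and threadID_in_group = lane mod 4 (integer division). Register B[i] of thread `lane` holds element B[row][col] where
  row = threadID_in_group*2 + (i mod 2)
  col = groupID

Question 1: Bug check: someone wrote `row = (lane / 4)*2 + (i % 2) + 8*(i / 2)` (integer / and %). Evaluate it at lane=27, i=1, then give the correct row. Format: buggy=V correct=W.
`(lane / 4)*2 + (i % 2) + 8*(i / 2)`[27,1]=>13
L=27=>grp=27>>2=6, tig=27&3=3
[1]=>row 3·2+1=7  col grp=6
row: 13 vs 7

buggy=13 correct=7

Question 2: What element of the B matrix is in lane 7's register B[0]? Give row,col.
lane 7: G=1 (7/4), T=3 (7%4)
i=0: r=3*2+0=6, c=G=1

6,1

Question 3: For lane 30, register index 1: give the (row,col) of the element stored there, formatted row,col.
lane 30->30/4=7, 30 mod 4=2
i=1  r:2·2+1->5  c:7

5,7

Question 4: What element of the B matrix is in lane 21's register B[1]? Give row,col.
3,5

L=21→G=21>>2=5, T=21&3=1
[1]→row 1·2+1=3  col G=5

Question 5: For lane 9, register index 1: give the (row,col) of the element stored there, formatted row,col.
3,2

lane 9->9/4=2, 9 mod 4=1
i=1  r:2·1+1->3  c:2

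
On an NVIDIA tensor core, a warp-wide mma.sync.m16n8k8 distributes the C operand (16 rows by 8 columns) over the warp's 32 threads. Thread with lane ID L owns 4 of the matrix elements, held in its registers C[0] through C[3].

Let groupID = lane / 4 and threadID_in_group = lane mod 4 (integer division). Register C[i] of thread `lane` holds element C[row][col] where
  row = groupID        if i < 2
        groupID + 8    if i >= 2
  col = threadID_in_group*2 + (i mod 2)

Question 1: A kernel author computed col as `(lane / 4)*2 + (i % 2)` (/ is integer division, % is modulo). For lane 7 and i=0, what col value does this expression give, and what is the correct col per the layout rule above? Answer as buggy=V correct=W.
`(lane / 4)*2 + (i % 2)`[7,0]→2
7: G=1,T=3
[0] (1+0,3*2+0) = (1,6)
col: 2 vs 6

buggy=2 correct=6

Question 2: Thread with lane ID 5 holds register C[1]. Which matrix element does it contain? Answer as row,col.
1,3

lane 5->5/4=1, 5 mod 4=1
i=1  r:1+0->1  c:2·1+1->3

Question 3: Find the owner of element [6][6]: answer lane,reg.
r=6⇒gr=6,Rb=0  c=6⇒th=3,odd=0
L=6*4+3=27  i=0*2+0=0

27,0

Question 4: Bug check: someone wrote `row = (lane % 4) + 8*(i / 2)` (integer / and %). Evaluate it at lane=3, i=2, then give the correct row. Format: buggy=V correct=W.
buggy=11 correct=8

`(lane % 4) + 8*(i / 2)`[3,2]->11
L=3->g=3>>2=0, t=3&3=3
[2]->row 0+8=8  col 3·2+0=6
row: 11 vs 8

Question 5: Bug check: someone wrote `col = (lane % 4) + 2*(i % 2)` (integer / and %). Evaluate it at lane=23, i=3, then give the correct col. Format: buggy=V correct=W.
buggy=5 correct=7

`(lane % 4) + 2*(i % 2)`[23,3]->5
L=23->gid=23>>2=5, tid=23&3=3
[3]->row 5+8=13  col 3·2+1=7
col: 5 vs 7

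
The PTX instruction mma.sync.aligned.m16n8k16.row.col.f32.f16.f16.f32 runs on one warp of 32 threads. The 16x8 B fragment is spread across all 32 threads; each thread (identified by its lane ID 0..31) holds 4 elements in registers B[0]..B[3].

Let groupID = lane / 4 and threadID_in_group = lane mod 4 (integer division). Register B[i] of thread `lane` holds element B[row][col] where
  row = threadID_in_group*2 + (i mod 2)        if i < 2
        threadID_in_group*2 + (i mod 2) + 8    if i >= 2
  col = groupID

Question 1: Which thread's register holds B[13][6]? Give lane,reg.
26,3

c=6->g=6  r=13->rb=1,t=2,b0=1
L=6*4+2=26  i=1*2+1=3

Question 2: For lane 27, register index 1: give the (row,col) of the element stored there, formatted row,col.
L=27⇒gr=27>>2=6, th=27&3=3
[1]⇒row 3·2+1+0=7  col gr=6

7,6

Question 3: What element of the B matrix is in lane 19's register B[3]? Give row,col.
19: g=4,t=3
[3] (3*2+1+8,4) = (15,4)

15,4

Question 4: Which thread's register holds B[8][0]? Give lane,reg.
c=0->g=0  r=8->rb=1,t=0,b0=0
L=0*4+0=0  i=1*2+0=2

0,2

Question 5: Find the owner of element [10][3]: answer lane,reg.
c:3=>grp=3  r:10=>rB=1,tig=1,lo=0
L=3*4+1=13  i=1*2+0=2

13,2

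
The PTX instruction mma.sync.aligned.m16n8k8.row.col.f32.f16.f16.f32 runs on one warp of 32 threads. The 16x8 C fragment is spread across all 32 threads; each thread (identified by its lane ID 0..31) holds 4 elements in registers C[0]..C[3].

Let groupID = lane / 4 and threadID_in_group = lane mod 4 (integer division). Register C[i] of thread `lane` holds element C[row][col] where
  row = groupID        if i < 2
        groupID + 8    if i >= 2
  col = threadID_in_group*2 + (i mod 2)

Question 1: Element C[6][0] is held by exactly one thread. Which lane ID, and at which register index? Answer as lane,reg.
24,0

r:6=>grp=6,rB=0  c:0=>tig=0,lo=0
L=6*4+0=24  i=0*2+0=0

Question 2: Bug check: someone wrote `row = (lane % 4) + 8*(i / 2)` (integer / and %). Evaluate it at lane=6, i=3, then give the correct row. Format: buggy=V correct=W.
`(lane % 4) + 8*(i / 2)`[6,3]->10
6: g=1,t=2
[3] (1+8,2*2+1) = (9,5)
row: 10 vs 9

buggy=10 correct=9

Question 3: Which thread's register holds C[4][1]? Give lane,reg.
16,1

r=4⇒gr=4,Rb=0  c=1⇒th=0,odd=1
L=4*4+0=16  i=0*2+1=1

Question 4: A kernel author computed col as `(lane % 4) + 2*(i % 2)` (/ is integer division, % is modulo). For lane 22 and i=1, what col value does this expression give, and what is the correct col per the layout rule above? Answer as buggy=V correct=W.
buggy=4 correct=5

`(lane % 4) + 2*(i % 2)`[22,1]=>4
lane 22=>22/4=5, 22 mod 4=2
i=1  r:5+0=>5  c:2·2+1=>5
col: 4 vs 5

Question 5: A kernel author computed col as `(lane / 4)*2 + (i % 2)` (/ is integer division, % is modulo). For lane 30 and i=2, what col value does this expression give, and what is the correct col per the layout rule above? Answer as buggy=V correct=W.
`(lane / 4)*2 + (i % 2)`[30,2]->14
lane 30->30/4=7, 30 mod 4=2
i=2  r:7+8->15  c:2·2+0->4
col: 14 vs 4

buggy=14 correct=4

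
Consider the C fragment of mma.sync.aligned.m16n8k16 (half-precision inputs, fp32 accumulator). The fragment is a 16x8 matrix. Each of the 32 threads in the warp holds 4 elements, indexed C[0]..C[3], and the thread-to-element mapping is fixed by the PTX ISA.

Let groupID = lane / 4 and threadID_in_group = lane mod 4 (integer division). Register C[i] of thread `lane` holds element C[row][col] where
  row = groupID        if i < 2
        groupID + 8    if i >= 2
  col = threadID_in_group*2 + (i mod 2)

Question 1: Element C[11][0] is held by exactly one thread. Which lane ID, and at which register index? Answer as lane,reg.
12,2

r: 11->gid=3,r8=1  c: 0->tid=0,i&1=0
L=3*4+0=12  i=1*2+0=2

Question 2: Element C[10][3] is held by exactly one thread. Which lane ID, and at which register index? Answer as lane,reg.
9,3

r:10=>grp=2,rB=1  c:3=>tig=1,lo=1
L=2*4+1=9  i=1*2+1=3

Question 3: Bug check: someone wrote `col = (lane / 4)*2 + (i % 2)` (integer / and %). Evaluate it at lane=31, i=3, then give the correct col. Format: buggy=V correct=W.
buggy=15 correct=7

`(lane / 4)*2 + (i % 2)`[31,3]->15
lane 31: gid=7 (31/4), tid=3 (31%4)
i=3: r=7+8=15, c=3*2+1=7
col: 15 vs 7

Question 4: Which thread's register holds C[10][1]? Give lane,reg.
r: 10->gid=2,r8=1  c: 1->tid=0,i&1=1
L=2*4+0=8  i=1*2+1=3

8,3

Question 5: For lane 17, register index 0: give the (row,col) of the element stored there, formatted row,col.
4,2

L=17->g=17>>2=4, t=17&3=1
[0]->row 4+0=4  col 1·2+0=2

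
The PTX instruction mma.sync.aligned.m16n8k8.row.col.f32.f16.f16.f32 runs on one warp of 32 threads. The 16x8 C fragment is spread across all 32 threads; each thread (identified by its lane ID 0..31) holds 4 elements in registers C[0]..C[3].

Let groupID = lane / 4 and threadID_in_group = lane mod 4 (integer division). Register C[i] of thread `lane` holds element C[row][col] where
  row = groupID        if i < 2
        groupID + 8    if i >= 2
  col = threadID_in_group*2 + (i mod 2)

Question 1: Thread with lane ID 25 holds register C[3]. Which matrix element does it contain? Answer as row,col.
14,3

lane 25: gid=6 (25/4), tid=1 (25%4)
i=3: r=6+8=14, c=1*2+1=3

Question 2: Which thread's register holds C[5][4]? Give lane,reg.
r:5=>grp=5,rB=0  c:4=>tig=2,lo=0
L=5*4+2=22  i=0*2+0=0

22,0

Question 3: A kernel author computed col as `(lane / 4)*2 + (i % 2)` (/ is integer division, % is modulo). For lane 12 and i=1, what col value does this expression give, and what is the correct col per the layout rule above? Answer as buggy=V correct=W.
`(lane / 4)*2 + (i % 2)`[12,1]→7
lane 12: G=3 (12/4), T=0 (12%4)
i=1: r=3+0=3, c=0*2+1=1
col: 7 vs 1

buggy=7 correct=1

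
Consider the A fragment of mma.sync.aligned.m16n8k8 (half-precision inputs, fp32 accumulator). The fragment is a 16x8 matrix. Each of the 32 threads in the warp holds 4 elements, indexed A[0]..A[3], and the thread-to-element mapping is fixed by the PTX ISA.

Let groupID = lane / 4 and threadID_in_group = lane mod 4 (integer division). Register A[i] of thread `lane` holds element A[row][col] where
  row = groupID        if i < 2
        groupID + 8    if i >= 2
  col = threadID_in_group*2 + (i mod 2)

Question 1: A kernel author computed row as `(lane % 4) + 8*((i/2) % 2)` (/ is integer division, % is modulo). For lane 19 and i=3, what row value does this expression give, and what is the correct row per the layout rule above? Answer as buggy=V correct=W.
`(lane % 4) + 8*((i/2) % 2)`[19,3]->11
L=19->gid=19>>2=4, tid=19&3=3
[3]->row 4+8=12  col 3·2+1=7
row: 11 vs 12

buggy=11 correct=12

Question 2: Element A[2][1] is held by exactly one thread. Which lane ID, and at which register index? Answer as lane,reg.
r=2->g=2,rb=0  c=1->t=0,b0=1
L=2*4+0=8  i=0*2+1=1

8,1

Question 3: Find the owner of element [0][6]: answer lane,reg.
3,0

r=0->g=0,rb=0  c=6->t=3,b0=0
L=0*4+3=3  i=0*2+0=0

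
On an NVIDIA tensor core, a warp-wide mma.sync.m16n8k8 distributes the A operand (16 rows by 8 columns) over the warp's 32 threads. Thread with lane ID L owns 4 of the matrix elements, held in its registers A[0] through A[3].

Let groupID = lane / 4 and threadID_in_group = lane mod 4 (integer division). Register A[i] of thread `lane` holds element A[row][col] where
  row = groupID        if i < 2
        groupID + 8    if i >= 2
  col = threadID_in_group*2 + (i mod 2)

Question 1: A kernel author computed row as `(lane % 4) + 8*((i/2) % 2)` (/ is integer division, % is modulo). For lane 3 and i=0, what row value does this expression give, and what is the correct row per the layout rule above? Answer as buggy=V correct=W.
`(lane % 4) + 8*((i/2) % 2)`[3,0]->3
L=3->g=3>>2=0, t=3&3=3
[0]->row 0+0=0  col 3·2+0=6
row: 3 vs 0

buggy=3 correct=0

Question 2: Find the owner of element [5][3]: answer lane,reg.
21,1

r=5->g=5,rb=0  c=3->t=1,b0=1
L=5*4+1=21  i=0*2+1=1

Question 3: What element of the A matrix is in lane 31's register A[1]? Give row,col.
31: grp=7,tig=3
[1] (7+0,3*2+1) = (7,7)

7,7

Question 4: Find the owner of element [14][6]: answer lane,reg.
27,2

r=14→G=6,rhi=1  c=6→T=3,p=0
L=6*4+3=27  i=1*2+0=2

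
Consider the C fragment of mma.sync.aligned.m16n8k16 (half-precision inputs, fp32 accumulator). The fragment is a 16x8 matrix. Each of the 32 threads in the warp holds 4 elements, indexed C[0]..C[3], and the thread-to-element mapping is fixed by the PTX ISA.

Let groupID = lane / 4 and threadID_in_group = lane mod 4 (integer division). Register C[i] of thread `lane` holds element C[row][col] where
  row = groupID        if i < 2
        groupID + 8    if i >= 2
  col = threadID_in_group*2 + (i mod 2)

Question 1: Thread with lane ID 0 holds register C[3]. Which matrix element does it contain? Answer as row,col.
lane 0: grp=0 (0/4), tig=0 (0%4)
i=3: r=0+8=8, c=0*2+1=1

8,1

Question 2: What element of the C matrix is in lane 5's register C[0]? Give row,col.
lane 5->5/4=1, 5 mod 4=1
i=0  r:1+0->1  c:2·1+0->2

1,2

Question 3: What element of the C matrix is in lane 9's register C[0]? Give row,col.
2,2

L=9->g=9>>2=2, t=9&3=1
[0]->row 2+0=2  col 1·2+0=2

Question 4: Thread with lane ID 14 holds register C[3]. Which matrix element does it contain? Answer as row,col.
L=14->gid=14>>2=3, tid=14&3=2
[3]->row 3+8=11  col 2·2+1=5

11,5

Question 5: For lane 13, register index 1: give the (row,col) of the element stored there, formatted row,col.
13: gid=3,tid=1
[1] (3+0,1*2+1) = (3,3)

3,3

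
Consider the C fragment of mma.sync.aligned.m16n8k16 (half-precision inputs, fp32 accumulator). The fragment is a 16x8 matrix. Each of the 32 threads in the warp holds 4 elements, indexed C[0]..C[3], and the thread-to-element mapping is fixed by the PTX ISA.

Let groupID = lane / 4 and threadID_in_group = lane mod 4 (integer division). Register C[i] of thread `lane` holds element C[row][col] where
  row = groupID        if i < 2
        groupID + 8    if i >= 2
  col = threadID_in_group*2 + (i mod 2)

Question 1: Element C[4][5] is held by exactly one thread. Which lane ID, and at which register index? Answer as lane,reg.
r=4→G=4,rhi=0  c=5→T=2,p=1
L=4*4+2=18  i=0*2+1=1

18,1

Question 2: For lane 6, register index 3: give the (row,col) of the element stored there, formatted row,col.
9,5

L=6⇒gr=6>>2=1, th=6&3=2
[3]⇒row 1+8=9  col 2·2+1=5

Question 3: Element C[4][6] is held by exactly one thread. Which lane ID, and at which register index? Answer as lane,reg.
19,0

r=4⇒gr=4,Rb=0  c=6⇒th=3,odd=0
L=4*4+3=19  i=0*2+0=0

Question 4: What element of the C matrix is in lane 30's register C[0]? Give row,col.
7,4

lane 30: G=7 (30/4), T=2 (30%4)
i=0: r=7+0=7, c=2*2+0=4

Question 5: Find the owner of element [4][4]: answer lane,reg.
18,0

r:4=>grp=4,rB=0  c:4=>tig=2,lo=0
L=4*4+2=18  i=0*2+0=0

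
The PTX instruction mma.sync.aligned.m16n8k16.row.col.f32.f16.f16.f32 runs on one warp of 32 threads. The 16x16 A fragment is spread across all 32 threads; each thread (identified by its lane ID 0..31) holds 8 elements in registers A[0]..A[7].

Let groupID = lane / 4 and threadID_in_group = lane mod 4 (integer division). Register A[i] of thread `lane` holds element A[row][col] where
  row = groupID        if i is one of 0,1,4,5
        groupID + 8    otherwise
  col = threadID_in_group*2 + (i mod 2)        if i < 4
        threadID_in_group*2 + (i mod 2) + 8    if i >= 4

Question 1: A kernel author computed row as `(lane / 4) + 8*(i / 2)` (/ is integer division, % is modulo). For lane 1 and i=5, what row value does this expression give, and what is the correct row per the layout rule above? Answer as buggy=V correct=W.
buggy=16 correct=0

`(lane / 4) + 8*(i / 2)`[1,5]⇒16
1: gr=0,th=1
[5] (0+0,1*2+1+8) = (0,11)
row: 16 vs 0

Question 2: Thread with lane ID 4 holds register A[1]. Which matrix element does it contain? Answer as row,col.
lane 4⇒4/4=1, 4 mod 4=0
i=1  r:1+0⇒1  c:2·0+1+0⇒1

1,1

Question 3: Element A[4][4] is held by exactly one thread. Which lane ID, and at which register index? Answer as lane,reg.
r=4→G=4,rhi=0  c=4→chi=0,T=2,p=0
L=4*4+2=18  i=0*4+0*2+0=0

18,0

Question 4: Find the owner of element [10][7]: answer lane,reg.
11,3

r=10⇒gr=2,Rb=1  c=7⇒Cb=0,th=3,odd=1
L=2*4+3=11  i=0*4+1*2+1=3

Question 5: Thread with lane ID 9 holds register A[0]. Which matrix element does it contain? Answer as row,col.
2,2

L=9→G=9>>2=2, T=9&3=1
[0]→row 2+0=2  col 1·2+0+0=2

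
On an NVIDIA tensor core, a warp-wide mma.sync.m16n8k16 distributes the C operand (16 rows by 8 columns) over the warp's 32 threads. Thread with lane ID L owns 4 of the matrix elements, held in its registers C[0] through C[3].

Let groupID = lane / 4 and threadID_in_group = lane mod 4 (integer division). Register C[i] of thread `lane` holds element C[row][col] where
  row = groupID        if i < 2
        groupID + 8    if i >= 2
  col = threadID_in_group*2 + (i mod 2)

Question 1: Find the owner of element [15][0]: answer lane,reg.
28,2

r: 15->gid=7,r8=1  c: 0->tid=0,i&1=0
L=7*4+0=28  i=1*2+0=2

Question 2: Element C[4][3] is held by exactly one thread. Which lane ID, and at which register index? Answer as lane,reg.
17,1

r=4→G=4,rhi=0  c=3→T=1,p=1
L=4*4+1=17  i=0*2+1=1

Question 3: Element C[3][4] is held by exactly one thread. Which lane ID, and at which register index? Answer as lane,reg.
r=3⇒gr=3,Rb=0  c=4⇒th=2,odd=0
L=3*4+2=14  i=0*2+0=0

14,0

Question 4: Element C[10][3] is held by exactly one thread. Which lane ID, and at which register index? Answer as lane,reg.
9,3

r:10=>grp=2,rB=1  c:3=>tig=1,lo=1
L=2*4+1=9  i=1*2+1=3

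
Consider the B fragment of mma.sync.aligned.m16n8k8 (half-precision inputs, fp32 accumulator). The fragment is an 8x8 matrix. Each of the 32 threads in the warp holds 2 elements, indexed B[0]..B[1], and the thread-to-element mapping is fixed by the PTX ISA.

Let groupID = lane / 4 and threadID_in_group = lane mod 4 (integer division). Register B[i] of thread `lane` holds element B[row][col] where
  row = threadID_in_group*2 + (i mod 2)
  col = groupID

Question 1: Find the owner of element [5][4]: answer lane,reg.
c=4⇒gr=4  r=5⇒th=2,odd=1
L=4*4+2=18  i=1=1

18,1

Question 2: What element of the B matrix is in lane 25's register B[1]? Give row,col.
L=25=>grp=25>>2=6, tig=25&3=1
[1]=>row 1·2+1=3  col grp=6

3,6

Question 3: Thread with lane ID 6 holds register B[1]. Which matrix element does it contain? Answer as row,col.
lane 6⇒6/4=1, 6 mod 4=2
i=1  r:2·2+1⇒5  c:1

5,1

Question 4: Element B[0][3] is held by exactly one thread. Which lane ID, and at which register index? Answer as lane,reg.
c: 3->gid=3  r: 0->tid=0,i&1=0
L=3*4+0=12  i=0=0

12,0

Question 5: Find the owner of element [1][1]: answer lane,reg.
c=1->g=1  r=1->t=0,b0=1
L=1*4+0=4  i=1=1

4,1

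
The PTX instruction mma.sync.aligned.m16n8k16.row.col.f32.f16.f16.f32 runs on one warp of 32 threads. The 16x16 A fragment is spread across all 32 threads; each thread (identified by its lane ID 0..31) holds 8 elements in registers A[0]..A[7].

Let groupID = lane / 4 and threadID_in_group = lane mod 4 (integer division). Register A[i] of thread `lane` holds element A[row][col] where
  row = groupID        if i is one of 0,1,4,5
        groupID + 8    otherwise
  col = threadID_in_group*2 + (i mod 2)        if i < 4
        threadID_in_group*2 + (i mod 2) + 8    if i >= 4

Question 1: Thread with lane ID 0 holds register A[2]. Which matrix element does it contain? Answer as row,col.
8,0

lane 0: G=0 (0/4), T=0 (0%4)
i=2: r=0+8=8, c=0*2+0+0=0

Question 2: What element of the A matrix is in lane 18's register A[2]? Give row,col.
lane 18->18/4=4, 18 mod 4=2
i=2  r:4+8->12  c:2·2+0+0->4

12,4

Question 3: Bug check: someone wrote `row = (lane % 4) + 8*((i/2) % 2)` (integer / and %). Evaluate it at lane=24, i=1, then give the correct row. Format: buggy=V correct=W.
buggy=0 correct=6

`(lane % 4) + 8*((i/2) % 2)`[24,1]=>0
lane 24: grp=6 (24/4), tig=0 (24%4)
i=1: r=6+0=6, c=0*2+1+0=1
row: 0 vs 6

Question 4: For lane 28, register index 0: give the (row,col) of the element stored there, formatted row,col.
7,0

L=28⇒gr=28>>2=7, th=28&3=0
[0]⇒row 7+0=7  col 0·2+0+0=0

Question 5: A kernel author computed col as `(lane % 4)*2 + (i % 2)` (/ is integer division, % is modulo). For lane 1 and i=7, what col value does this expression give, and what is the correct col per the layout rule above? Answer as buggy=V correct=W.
buggy=3 correct=11

`(lane % 4)*2 + (i % 2)`[1,7]=>3
1: grp=0,tig=1
[7] (0+8,1*2+1+8) = (8,11)
col: 3 vs 11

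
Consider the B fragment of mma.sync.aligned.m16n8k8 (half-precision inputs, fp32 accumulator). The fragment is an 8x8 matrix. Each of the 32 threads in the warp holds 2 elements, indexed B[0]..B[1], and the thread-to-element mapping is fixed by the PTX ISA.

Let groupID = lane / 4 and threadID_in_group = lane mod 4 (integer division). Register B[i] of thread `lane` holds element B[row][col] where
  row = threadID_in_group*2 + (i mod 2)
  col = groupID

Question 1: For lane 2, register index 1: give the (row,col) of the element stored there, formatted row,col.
2: grp=0,tig=2
[1] (2*2+1,0) = (5,0)

5,0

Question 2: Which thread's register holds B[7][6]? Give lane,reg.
27,1

c=6→G=6  r=7→T=3,p=1
L=6*4+3=27  i=1=1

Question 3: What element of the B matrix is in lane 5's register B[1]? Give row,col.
L=5=>grp=5>>2=1, tig=5&3=1
[1]=>row 1·2+1=3  col grp=1

3,1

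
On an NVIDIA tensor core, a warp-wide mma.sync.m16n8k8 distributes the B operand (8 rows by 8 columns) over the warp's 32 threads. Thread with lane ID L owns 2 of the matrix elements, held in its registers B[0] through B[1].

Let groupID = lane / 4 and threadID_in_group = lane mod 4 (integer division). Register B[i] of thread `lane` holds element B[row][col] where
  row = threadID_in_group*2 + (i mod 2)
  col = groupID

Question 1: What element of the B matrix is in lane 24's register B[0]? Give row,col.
0,6

24: gr=6,th=0
[0] (0*2+0,6) = (0,6)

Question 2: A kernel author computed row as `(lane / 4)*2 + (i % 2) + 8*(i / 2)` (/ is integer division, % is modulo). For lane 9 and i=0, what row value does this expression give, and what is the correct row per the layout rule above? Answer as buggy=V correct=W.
`(lane / 4)*2 + (i % 2) + 8*(i / 2)`[9,0]->4
9: gid=2,tid=1
[0] (1*2+0,2) = (2,2)
row: 4 vs 2

buggy=4 correct=2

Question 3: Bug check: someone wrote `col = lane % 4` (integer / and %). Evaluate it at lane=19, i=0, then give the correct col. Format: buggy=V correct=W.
`lane % 4`[19,0]->3
L=19->gid=19>>2=4, tid=19&3=3
[0]->row 3·2+0=6  col gid=4
col: 3 vs 4

buggy=3 correct=4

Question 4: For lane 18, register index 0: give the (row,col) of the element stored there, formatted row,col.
4,4

lane 18: gid=4 (18/4), tid=2 (18%4)
i=0: r=2*2+0=4, c=gid=4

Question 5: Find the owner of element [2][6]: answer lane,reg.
c: 6->gid=6  r: 2->tid=1,i&1=0
L=6*4+1=25  i=0=0

25,0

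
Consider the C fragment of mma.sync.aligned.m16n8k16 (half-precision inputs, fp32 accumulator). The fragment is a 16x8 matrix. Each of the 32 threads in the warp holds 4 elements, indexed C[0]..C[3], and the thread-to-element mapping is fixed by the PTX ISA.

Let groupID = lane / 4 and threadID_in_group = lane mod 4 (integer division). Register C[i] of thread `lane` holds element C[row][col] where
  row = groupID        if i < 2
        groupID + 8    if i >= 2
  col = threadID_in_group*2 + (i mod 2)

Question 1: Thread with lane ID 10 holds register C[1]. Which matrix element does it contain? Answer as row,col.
2,5

10: G=2,T=2
[1] (2+0,2*2+1) = (2,5)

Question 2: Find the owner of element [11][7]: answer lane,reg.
15,3

r: 11->gid=3,r8=1  c: 7->tid=3,i&1=1
L=3*4+3=15  i=1*2+1=3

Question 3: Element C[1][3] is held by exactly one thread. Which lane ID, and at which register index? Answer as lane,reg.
r=1⇒gr=1,Rb=0  c=3⇒th=1,odd=1
L=1*4+1=5  i=0*2+1=1

5,1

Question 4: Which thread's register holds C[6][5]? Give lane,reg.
r=6⇒gr=6,Rb=0  c=5⇒th=2,odd=1
L=6*4+2=26  i=0*2+1=1

26,1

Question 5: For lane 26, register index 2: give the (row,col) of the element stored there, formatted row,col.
14,4

lane 26⇒26/4=6, 26 mod 4=2
i=2  r:6+8⇒14  c:2·2+0⇒4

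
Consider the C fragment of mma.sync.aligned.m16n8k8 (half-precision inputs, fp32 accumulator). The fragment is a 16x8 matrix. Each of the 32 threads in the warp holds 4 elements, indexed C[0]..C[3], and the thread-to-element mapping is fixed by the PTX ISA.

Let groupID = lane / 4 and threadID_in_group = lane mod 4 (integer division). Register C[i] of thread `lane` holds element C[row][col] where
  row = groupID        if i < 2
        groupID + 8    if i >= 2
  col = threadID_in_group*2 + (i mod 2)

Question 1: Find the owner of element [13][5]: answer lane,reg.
22,3

r:13=>grp=5,rB=1  c:5=>tig=2,lo=1
L=5*4+2=22  i=1*2+1=3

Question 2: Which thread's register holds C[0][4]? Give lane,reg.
r:0=>grp=0,rB=0  c:4=>tig=2,lo=0
L=0*4+2=2  i=0*2+0=0

2,0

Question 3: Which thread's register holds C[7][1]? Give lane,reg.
r=7->g=7,rb=0  c=1->t=0,b0=1
L=7*4+0=28  i=0*2+1=1

28,1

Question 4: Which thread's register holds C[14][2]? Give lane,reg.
r: 14->gid=6,r8=1  c: 2->tid=1,i&1=0
L=6*4+1=25  i=1*2+0=2

25,2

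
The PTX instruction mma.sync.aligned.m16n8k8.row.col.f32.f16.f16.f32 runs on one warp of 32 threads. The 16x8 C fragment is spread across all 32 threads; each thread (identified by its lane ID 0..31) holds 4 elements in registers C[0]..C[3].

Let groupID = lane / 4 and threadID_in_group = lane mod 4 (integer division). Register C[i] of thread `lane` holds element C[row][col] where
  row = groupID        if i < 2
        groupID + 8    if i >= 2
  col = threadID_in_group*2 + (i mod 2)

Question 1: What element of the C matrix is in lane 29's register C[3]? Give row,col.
15,3

lane 29: g=7 (29/4), t=1 (29%4)
i=3: r=7+8=15, c=1*2+1=3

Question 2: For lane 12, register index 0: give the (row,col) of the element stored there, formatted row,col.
3,0

lane 12: g=3 (12/4), t=0 (12%4)
i=0: r=3+0=3, c=0*2+0=0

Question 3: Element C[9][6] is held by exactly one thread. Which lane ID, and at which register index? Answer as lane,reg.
r:9=>grp=1,rB=1  c:6=>tig=3,lo=0
L=1*4+3=7  i=1*2+0=2

7,2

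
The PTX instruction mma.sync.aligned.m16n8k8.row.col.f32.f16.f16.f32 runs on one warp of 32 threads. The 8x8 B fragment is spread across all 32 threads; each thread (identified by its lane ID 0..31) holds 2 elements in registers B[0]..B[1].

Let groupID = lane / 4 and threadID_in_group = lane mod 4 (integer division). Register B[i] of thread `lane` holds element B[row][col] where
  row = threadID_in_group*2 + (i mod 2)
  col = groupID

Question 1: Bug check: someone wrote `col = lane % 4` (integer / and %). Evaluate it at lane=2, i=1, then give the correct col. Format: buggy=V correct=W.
buggy=2 correct=0

`lane % 4`[2,1]->2
lane 2->2/4=0, 2 mod 4=2
i=1  r:2·2+1->5  c:0
col: 2 vs 0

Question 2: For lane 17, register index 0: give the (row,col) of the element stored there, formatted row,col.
lane 17: G=4 (17/4), T=1 (17%4)
i=0: r=1*2+0=2, c=G=4

2,4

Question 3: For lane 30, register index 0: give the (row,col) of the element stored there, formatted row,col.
4,7

lane 30⇒30/4=7, 30 mod 4=2
i=0  r:2·2+0⇒4  c:7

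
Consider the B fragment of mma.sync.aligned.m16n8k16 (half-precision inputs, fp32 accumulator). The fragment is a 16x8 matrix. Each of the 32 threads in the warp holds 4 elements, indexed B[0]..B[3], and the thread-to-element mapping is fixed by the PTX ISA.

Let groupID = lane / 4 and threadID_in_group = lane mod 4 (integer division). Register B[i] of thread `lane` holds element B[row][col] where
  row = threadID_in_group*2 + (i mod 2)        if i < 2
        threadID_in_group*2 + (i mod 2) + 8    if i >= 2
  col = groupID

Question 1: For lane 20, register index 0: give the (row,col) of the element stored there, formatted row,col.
0,5

L=20⇒gr=20>>2=5, th=20&3=0
[0]⇒row 0·2+0+0=0  col gr=5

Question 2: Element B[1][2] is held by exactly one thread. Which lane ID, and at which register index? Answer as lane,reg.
8,1

c=2->g=2  r=1->rb=0,t=0,b0=1
L=2*4+0=8  i=0*2+1=1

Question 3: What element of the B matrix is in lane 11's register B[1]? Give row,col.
lane 11: gid=2 (11/4), tid=3 (11%4)
i=1: r=3*2+1+0=7, c=gid=2

7,2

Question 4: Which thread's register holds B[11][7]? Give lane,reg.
29,3

c=7->g=7  r=11->rb=1,t=1,b0=1
L=7*4+1=29  i=1*2+1=3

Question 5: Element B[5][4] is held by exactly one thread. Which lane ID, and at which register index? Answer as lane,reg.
c=4→G=4  r=5→rhi=0,T=2,p=1
L=4*4+2=18  i=0*2+1=1

18,1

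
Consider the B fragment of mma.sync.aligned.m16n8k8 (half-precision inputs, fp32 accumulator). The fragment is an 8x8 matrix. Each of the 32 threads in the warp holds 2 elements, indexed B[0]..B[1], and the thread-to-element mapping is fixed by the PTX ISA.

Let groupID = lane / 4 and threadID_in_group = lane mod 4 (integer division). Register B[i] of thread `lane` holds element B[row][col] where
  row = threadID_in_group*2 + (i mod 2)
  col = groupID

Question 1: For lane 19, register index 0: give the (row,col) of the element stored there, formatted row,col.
lane 19: gid=4 (19/4), tid=3 (19%4)
i=0: r=3*2+0=6, c=gid=4

6,4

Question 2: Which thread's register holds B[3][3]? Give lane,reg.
13,1

c=3→G=3  r=3→T=1,p=1
L=3*4+1=13  i=1=1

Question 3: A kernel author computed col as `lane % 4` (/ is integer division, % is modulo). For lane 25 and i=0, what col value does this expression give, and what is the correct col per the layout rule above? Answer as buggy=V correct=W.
`lane % 4`[25,0]=>1
lane 25=>25/4=6, 25 mod 4=1
i=0  r:2·1+0=>2  c:6
col: 1 vs 6

buggy=1 correct=6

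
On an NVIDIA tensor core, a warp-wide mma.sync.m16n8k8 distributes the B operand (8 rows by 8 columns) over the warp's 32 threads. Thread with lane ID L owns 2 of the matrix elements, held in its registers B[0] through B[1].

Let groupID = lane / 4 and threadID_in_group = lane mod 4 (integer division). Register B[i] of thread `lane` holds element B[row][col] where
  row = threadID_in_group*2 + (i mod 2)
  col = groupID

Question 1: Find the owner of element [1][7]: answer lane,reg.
28,1

c: 7->gid=7  r: 1->tid=0,i&1=1
L=7*4+0=28  i=1=1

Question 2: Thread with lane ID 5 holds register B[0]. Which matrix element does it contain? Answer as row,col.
2,1

lane 5⇒5/4=1, 5 mod 4=1
i=0  r:2·1+0⇒2  c:1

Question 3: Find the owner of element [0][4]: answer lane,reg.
16,0

c=4->g=4  r=0->t=0,b0=0
L=4*4+0=16  i=0=0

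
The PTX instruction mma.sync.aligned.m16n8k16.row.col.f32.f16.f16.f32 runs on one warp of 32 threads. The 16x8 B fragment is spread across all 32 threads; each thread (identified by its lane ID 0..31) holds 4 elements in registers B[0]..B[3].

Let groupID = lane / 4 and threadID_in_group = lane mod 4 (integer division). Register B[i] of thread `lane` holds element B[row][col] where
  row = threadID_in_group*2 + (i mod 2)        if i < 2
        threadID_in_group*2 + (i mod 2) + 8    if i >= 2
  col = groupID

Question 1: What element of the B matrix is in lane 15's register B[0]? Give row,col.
6,3

15: G=3,T=3
[0] (3*2+0+0,3) = (6,3)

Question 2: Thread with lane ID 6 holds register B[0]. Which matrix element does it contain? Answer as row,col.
6: G=1,T=2
[0] (2*2+0+0,1) = (4,1)

4,1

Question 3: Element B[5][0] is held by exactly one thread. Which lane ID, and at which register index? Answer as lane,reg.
2,1

c:0=>grp=0  r:5=>rB=0,tig=2,lo=1
L=0*4+2=2  i=0*2+1=1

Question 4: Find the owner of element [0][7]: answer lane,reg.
28,0

c=7→G=7  r=0→rhi=0,T=0,p=0
L=7*4+0=28  i=0*2+0=0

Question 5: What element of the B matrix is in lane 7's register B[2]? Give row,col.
7: G=1,T=3
[2] (3*2+0+8,1) = (14,1)

14,1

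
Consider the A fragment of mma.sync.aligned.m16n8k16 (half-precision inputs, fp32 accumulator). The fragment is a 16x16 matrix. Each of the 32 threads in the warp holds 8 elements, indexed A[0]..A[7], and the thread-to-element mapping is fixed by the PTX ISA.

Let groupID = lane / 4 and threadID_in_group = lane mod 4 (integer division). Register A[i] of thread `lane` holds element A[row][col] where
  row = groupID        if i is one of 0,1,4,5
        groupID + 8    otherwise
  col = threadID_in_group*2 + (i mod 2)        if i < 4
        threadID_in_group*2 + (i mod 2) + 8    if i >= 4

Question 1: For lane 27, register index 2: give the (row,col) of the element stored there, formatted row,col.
lane 27: gid=6 (27/4), tid=3 (27%4)
i=2: r=6+8=14, c=3*2+0+0=6

14,6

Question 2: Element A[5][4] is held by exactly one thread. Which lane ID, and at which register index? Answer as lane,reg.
22,0

r:5=>grp=5,rB=0  c:4=>cB=0,tig=2,lo=0
L=5*4+2=22  i=0*4+0*2+0=0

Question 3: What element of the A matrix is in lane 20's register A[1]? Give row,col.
lane 20->20/4=5, 20 mod 4=0
i=1  r:5+0->5  c:2·0+1+0->1

5,1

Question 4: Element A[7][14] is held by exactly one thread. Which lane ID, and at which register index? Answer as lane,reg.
r:7=>grp=7,rB=0  c:14=>cB=1,tig=3,lo=0
L=7*4+3=31  i=1*4+0*2+0=4

31,4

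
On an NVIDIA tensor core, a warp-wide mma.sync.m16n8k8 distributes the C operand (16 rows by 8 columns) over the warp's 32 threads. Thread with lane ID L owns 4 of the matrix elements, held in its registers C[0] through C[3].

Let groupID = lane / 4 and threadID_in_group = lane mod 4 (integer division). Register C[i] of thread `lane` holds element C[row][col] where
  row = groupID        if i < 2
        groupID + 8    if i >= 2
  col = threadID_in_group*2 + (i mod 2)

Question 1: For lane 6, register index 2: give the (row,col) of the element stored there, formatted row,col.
9,4

lane 6=>6/4=1, 6 mod 4=2
i=2  r:1+8=>9  c:2·2+0=>4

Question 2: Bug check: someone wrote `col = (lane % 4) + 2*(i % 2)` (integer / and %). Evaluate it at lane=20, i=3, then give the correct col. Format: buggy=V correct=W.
buggy=2 correct=1

`(lane % 4) + 2*(i % 2)`[20,3]->2
L=20->g=20>>2=5, t=20&3=0
[3]->row 5+8=13  col 0·2+1=1
col: 2 vs 1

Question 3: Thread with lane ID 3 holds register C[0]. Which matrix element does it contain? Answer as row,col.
0,6

lane 3⇒3/4=0, 3 mod 4=3
i=0  r:0+0⇒0  c:2·3+0⇒6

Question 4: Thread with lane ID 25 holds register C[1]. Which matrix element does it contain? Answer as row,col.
6,3

lane 25=>25/4=6, 25 mod 4=1
i=1  r:6+0=>6  c:2·1+1=>3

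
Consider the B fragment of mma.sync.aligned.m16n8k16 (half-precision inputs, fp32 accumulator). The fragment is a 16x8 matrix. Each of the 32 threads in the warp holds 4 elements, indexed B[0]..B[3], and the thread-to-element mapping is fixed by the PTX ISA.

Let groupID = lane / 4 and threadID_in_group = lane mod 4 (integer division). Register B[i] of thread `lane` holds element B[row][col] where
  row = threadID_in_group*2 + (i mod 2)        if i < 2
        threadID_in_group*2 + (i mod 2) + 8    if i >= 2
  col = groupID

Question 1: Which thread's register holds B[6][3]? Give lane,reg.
15,0

c: 3->gid=3  r: 6->r8=0,tid=3,i&1=0
L=3*4+3=15  i=0*2+0=0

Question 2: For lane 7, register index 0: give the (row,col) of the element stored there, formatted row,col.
L=7=>grp=7>>2=1, tig=7&3=3
[0]=>row 3·2+0+0=6  col grp=1

6,1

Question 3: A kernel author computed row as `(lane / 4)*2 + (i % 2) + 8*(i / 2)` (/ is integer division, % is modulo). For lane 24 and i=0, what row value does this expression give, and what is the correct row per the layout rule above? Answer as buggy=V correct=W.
buggy=12 correct=0

`(lane / 4)*2 + (i % 2) + 8*(i / 2)`[24,0]→12
L=24→G=24>>2=6, T=24&3=0
[0]→row 0·2+0+0=0  col G=6
row: 12 vs 0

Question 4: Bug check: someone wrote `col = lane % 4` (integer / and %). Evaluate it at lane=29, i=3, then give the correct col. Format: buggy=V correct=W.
`lane % 4`[29,3]→1
L=29→G=29>>2=7, T=29&3=1
[3]→row 1·2+1+8=11  col G=7
col: 1 vs 7

buggy=1 correct=7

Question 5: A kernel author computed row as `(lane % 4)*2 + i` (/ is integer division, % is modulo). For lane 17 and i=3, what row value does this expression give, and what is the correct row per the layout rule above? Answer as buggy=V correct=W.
`(lane % 4)*2 + i`[17,3]→5
L=17→G=17>>2=4, T=17&3=1
[3]→row 1·2+1+8=11  col G=4
row: 5 vs 11

buggy=5 correct=11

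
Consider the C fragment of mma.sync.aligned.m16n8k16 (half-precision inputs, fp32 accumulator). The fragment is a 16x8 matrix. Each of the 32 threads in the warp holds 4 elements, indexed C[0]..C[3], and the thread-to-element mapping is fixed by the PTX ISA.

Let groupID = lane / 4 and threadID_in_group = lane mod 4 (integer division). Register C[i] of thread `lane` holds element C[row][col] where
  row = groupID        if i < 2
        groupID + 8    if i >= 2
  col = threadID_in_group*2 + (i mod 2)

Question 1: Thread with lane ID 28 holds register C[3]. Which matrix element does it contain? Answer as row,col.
15,1

L=28→G=28>>2=7, T=28&3=0
[3]→row 7+8=15  col 0·2+1=1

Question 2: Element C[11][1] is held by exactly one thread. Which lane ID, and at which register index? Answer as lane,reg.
12,3

r: 11->gid=3,r8=1  c: 1->tid=0,i&1=1
L=3*4+0=12  i=1*2+1=3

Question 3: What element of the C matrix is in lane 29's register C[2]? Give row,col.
lane 29=>29/4=7, 29 mod 4=1
i=2  r:7+8=>15  c:2·1+0=>2

15,2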